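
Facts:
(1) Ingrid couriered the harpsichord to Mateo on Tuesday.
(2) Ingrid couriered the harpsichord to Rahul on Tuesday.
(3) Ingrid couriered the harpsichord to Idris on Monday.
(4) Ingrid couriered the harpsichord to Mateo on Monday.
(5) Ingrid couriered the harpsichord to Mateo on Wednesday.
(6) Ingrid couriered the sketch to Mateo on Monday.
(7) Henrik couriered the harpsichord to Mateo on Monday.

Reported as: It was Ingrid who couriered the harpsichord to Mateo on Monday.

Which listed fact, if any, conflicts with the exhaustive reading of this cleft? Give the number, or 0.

The cleft puts "Ingrid" in focus and presupposes the open proposition with the harpsichord as thing and Mateo as recipient and on Monday as setting.
The exhaustive reading says no other agent fits that background.
Fact (7) shares the background but with agent = Henrik; exhaustivity is violated.

7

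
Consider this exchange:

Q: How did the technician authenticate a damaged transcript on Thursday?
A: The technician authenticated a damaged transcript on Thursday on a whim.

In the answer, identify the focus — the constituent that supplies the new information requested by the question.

on a whim

The wh-word "how" asks about the manner.
In the answer, "the technician", "a damaged transcript" and "on Thursday" are given — repeated from the question.
The constituent filling the manner gap is "on a whim"; that is the focus and would carry nuclear stress.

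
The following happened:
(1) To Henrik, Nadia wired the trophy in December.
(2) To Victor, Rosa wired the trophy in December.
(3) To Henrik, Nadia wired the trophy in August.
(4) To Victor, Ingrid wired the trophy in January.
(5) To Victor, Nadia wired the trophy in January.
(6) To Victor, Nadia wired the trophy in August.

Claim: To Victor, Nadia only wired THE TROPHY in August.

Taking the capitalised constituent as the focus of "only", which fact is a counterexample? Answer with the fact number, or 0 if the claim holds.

0

The capitals mark "the trophy" as focus. So "only" rules out other things, with the rest (same agent, recipient, setting (Nadia / Victor / in August)) as background.
No fact matches same agent, recipient, setting (Nadia / Victor / in August) with a different thing — every other fact differs on at least one backgrounded slot. So no fact refutes it.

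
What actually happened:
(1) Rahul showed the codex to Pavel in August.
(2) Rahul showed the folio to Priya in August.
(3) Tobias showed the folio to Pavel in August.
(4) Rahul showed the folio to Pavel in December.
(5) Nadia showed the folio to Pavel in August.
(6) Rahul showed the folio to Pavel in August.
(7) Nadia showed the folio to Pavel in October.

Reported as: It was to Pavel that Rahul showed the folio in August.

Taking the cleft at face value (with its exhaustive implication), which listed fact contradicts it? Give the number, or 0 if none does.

2

Focus of the cleft: "Pavel" (the recipient). Presupposed background: same agent, thing, setting (Rahul / the folio / in August).
Exhaustivity: Pavel is the only recipient satisfying that background.
But fact (2) also has same agent, thing, setting (Rahul / the folio / in August), with recipient = Priya — so the exhaustive reading fails.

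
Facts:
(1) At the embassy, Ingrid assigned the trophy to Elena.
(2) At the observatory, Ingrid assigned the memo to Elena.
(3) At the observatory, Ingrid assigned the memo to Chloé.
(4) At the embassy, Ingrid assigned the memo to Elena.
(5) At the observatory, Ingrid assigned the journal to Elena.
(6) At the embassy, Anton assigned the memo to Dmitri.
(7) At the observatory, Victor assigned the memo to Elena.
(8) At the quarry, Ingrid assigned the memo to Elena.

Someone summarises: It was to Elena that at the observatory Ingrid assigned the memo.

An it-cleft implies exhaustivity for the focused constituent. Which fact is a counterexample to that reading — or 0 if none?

3

Focus of the cleft: "Elena" (the recipient). Presupposed background: same agent, thing, setting (Ingrid / the memo / at the observatory).
The exhaustive reading says no other recipient fits that background.
But fact (3) also has same agent, thing, setting (Ingrid / the memo / at the observatory), with recipient = Chloé — so the exhaustive reading fails.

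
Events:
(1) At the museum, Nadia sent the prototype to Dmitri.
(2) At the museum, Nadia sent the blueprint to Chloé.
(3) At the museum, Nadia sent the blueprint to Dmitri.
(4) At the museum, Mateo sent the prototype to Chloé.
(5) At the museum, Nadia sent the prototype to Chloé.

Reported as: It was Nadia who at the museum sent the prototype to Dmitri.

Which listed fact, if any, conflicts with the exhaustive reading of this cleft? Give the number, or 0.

0

The cleft puts "Nadia" in focus and presupposes the open proposition with the prototype as thing and Dmitri as recipient and at the museum as setting.
Exhaustivity: Nadia is the only agent satisfying that background.
Every other fact differs from the presupposition on some backgrounded slot, so none challenges the exhaustivity.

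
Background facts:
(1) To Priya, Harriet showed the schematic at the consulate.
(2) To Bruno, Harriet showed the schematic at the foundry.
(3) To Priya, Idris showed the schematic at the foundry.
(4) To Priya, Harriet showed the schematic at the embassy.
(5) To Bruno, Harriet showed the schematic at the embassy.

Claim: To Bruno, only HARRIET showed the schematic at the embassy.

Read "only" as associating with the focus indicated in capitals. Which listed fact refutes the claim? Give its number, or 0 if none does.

Focus (in capitals) is "Harriet" — the agent. "Only" excludes alternative agents while holding fixed same thing, recipient, setting (the schematic / Bruno / at the embassy).
Every other fact changes something in the background, not just the agent. Nothing refutes the claim.

0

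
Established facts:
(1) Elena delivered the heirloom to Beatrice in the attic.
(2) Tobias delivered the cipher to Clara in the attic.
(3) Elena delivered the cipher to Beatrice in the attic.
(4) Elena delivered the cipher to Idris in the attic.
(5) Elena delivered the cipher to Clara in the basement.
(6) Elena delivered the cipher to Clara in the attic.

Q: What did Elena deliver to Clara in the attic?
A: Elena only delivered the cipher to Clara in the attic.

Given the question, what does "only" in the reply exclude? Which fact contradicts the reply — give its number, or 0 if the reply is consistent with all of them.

0

The question "What did ...?" targets the thing, so in the reply the focus falls on "the cipher".
"Only" then excludes alternative things while the background — same agent, recipient, setting (Elena / Clara / in the attic) — is held fixed.
No fact keeps same agent, recipient, setting (Elena / Clara / in the attic) while changing the thing; every other fact differs on something backgrounded. The reply stands.
(Fact (3) would refute a reading with focus on the recipient — but that is not what the question asks.)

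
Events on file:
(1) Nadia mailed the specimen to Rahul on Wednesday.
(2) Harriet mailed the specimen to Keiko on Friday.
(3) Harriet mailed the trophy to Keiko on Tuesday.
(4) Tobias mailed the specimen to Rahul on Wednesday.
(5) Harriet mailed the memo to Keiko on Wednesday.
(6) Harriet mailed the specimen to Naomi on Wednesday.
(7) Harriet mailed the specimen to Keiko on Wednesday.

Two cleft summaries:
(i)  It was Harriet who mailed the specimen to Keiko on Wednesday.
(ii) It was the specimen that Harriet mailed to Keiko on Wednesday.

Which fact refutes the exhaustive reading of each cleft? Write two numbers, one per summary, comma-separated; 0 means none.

(i): focus "Harriet". No fact shares the specimen as thing and Keiko as recipient and on Wednesday as setting with a different agent. 0.
(ii): focus "the specimen". Looking for Harriet as agent and Keiko as recipient and on Wednesday as setting with some other thing — fact (5) has the memo there. Refuted.

0, 5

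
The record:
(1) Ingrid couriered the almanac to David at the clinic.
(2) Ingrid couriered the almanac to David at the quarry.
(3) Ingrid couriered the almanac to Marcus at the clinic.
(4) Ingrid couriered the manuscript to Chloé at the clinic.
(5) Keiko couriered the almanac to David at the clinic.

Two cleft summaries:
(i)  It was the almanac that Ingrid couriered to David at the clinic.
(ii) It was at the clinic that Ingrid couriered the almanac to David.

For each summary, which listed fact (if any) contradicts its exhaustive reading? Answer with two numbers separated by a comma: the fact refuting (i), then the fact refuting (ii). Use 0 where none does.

0, 2

(i): focus "the almanac". No fact shares Ingrid as agent and David as recipient and at the clinic as setting with a different thing. 0.
(ii): focus "at the clinic". Looking for Ingrid as agent and the almanac as thing and David as recipient with some other setting — fact (2) has at the quarry there. Refuted.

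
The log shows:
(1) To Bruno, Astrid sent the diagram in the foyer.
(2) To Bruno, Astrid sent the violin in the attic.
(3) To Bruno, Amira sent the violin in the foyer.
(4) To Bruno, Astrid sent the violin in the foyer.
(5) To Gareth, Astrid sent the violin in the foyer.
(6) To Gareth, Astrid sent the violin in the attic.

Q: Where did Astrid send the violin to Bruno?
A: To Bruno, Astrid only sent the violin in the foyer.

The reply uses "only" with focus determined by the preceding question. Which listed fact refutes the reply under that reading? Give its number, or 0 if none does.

2

The question "Where did ...?" targets the setting, so in the reply the focus falls on "in the foyer".
"Only" then excludes alternative settings while the background — agent = Astrid, thing = the violin, recipient = Bruno — is held fixed.
Fact (2) shares the background with a different setting (in the attic) — counterexample.
(Fact (5) would refute a reading with focus on the recipient — but that is not what the question asks.)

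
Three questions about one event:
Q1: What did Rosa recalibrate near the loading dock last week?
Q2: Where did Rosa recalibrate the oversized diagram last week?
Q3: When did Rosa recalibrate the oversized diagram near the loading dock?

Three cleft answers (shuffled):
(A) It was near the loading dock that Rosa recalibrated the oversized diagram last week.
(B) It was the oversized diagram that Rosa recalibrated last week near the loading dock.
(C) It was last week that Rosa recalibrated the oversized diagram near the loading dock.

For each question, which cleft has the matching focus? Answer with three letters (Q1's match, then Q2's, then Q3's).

Q1 asks about the direct object; cleft (B) focuses "the oversized diagram", which is the direct object — so Q1 → B.
Q2 asks about the location; cleft (A) focuses "near the loading dock", which is the location — so Q2 → A.
Q3 asks about the time; cleft (C) focuses "last week", which is the time — so Q3 → C.
Mapping: Q1→B, Q2→A, Q3→C.

BAC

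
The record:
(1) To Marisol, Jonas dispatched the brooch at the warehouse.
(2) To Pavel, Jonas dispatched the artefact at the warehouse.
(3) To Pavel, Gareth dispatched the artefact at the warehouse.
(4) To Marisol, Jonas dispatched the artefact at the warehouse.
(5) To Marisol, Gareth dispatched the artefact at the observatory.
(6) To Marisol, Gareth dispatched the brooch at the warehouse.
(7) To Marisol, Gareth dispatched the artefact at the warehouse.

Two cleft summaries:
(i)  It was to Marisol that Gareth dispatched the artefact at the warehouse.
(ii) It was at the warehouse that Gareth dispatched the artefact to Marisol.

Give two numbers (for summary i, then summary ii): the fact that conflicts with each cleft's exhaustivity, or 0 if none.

Summary (i) focuses "Marisol" (the recipient); background agent = Gareth, thing = the artefact, setting = at the warehouse. Fact (3) matches that background with recipient = Pavel — refutes (i).
Summary (ii) focuses "at the warehouse" (the setting); background agent = Gareth, thing = the artefact, recipient = Marisol. Fact (5) matches that background with setting = at the observatory — refutes (ii).

3, 5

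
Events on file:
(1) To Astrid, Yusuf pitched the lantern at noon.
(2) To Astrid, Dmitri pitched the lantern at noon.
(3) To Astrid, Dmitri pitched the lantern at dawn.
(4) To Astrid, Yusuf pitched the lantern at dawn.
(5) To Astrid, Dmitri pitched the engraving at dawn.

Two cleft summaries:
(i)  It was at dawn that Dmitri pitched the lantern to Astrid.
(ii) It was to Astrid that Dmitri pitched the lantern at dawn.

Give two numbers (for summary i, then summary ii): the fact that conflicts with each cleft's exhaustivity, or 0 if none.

(i): focus "at dawn". Looking for agent = Dmitri, thing = the lantern, recipient = Astrid with some other setting — fact (2) has at noon there. Refuted.
(ii): focus "Astrid". No fact shares agent = Dmitri, thing = the lantern, setting = at dawn with a different recipient. 0.

2, 0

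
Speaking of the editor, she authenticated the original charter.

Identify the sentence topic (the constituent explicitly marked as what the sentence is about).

the editor

The construction explicitly marks "the editor" as what the sentence is about — the topic.
The remainder of the clause is the comment (what is said about the topic).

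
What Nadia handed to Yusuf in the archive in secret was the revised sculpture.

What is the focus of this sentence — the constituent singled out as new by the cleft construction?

the revised sculpture

In a pseudo-cleft "What ... was X", the post-copular constituent X is the focus.
Here the focus is "the revised sculpture". The backgrounded (presupposed) material includes "Nadia", "to Yusuf", "in the archive" and "in secret".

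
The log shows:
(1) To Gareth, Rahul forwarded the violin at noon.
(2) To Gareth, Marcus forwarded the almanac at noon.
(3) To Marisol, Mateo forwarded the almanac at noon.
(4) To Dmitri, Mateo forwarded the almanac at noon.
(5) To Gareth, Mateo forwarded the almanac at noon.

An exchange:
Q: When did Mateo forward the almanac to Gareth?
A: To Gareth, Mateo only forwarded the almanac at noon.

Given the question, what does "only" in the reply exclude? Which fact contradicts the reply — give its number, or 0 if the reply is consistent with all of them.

Answering "When did ...?" puts focus on the setting — here, "at noon".
"Only" then excludes alternative settings while the background — agent = Mateo, thing = the almanac, recipient = Gareth — is held fixed.
No fact keeps agent = Mateo, thing = the almanac, recipient = Gareth while changing the setting; every other fact differs on something backgrounded. The reply stands.
(Fact (3) would refute a reading with focus on the recipient — but that is not what the question asks.)

0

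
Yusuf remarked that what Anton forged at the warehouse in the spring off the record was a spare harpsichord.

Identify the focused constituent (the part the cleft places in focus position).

a spare harpsichord

In a pseudo-cleft "What ... was X", the post-copular constituent X is the focus.
Here the focus is "a spare harpsichord". The backgrounded (presupposed) material includes "Anton", "in the spring", "off the record" and "at the warehouse".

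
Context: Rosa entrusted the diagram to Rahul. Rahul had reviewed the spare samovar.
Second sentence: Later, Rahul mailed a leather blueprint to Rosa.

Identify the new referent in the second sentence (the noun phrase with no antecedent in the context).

a leather blueprint

"Rahul" and "Rosa" in the second sentence are given — already mentioned in the context.
"a leather blueprint" has no antecedent in the context; it is discourse-new (the indefinite article also signals a new referent).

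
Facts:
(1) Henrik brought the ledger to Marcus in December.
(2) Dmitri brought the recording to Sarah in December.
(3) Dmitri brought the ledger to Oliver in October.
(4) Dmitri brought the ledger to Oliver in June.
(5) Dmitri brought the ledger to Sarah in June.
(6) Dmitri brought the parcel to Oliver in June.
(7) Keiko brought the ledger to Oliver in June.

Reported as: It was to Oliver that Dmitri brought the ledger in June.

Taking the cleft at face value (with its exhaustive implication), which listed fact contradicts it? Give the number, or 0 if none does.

The cleft puts "Oliver" in focus and presupposes the open proposition with Dmitri as agent and the ledger as thing and in June as setting.
Exhaustivity: Oliver is the only recipient satisfying that background.
Fact (5) shares the background but with recipient = Sarah; exhaustivity is violated.

5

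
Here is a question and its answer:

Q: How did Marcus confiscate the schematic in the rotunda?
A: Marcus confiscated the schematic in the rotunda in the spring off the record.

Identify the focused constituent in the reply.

off the record

The wh-word "how" asks about the manner.
In the answer, "Marcus", "the schematic" and "in the rotunda" are given — repeated from the question.
"in the spring" is also new, but it specifies the time, which is not what the question asks about — so it is not the focus.
The constituent filling the manner gap is "off the record"; that is the focus.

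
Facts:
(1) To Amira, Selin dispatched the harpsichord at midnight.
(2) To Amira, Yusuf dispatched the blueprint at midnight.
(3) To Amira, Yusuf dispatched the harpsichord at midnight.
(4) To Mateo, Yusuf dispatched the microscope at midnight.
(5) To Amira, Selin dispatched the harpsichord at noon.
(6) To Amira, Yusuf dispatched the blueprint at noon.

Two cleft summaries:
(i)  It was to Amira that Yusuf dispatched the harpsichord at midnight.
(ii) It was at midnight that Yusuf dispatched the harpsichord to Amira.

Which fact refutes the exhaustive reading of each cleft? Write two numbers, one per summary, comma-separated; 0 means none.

0, 0

(i): focus "Amira". No fact shares Yusuf as agent and the harpsichord as thing and at midnight as setting with a different recipient. 0.
(ii): focus "at midnight". No fact shares Yusuf as agent and the harpsichord as thing and Amira as recipient with a different setting. 0.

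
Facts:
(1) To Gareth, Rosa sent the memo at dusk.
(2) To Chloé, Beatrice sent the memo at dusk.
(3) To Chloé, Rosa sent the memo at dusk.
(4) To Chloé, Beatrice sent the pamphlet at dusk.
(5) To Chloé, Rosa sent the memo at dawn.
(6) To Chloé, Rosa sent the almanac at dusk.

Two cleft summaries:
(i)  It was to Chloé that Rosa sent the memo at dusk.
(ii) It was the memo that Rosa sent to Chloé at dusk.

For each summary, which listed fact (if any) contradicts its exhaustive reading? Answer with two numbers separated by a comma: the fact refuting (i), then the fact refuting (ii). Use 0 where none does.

(i): focus "Chloé". Looking for same agent, thing, setting (Rosa / the memo / at dusk) with some other recipient — fact (1) has Gareth there. Refuted.
(ii): focus "the memo". Looking for same agent, recipient, setting (Rosa / Chloé / at dusk) with some other thing — fact (6) has the almanac there. Refuted.

1, 6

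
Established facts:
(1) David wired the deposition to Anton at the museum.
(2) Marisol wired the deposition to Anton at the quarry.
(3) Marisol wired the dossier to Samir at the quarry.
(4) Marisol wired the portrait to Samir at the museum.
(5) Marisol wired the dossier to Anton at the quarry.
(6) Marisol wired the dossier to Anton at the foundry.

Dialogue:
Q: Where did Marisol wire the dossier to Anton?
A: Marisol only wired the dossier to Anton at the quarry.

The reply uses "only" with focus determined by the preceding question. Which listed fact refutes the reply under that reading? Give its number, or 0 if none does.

The question "Where did ...?" targets the setting, so in the reply the focus falls on "at the quarry".
So "only" ranges over settings; the rest (Marisol as agent and the dossier as thing and Anton as recipient) is presupposed.
Fact (6) shares the background with a different setting (at the foundry) — counterexample.
(Fact (3) would refute a reading with focus on the recipient — but that is not what the question asks.)

6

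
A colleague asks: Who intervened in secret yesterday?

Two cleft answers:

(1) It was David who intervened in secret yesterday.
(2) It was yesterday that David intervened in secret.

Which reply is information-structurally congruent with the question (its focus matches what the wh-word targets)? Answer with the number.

1

The question word "who" targets the subject (agent).
Option (1) clefts "David" — that matches what the question asks about.
Option (2) clefts "yesterday" — the time, not what was asked.
So the congruent reply is (1).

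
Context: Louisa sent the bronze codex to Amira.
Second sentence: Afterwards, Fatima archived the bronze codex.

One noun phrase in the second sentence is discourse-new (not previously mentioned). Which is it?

Fatima

"the bronze codex" in the second sentence is given — already mentioned in the context.
"Fatima" has no antecedent in the context; it is discourse-new.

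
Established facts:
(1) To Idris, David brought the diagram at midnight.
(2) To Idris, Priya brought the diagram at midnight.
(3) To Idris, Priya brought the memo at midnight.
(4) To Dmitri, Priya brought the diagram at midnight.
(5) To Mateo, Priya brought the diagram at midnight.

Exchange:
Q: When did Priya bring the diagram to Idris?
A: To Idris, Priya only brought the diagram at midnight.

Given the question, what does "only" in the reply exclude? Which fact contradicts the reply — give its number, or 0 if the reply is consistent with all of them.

The question "When did ...?" targets the setting, so in the reply the focus falls on "at midnight".
"Only" then excludes alternative settings while the background — same agent, thing, recipient (Priya / the diagram / Idris) — is held fixed.
No listed fact shares that background with another setting. Nothing contradicts the reply.
(Fact (4) would refute a reading with focus on the recipient — but that is not what the question asks.)

0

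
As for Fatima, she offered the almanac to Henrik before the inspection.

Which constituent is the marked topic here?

Fatima

The construction explicitly marks "Fatima" as what the sentence is about — the topic.
The remainder of the clause is the comment (what is said about the topic).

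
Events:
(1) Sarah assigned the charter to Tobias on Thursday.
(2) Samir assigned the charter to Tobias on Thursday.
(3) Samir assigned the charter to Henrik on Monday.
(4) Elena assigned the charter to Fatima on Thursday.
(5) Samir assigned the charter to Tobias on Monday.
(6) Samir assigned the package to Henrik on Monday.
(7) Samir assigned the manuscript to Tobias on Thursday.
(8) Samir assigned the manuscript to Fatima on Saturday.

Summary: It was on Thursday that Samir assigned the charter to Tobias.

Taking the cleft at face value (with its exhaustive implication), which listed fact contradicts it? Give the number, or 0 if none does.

5

The cleft puts "on Thursday" in focus and presupposes the open proposition with agent = Samir, thing = the charter, recipient = Tobias.
Exhaustivity: on Thursday is the only setting satisfying that background.
But fact (5) also has agent = Samir, thing = the charter, recipient = Tobias, with setting = on Monday — so the exhaustive reading fails.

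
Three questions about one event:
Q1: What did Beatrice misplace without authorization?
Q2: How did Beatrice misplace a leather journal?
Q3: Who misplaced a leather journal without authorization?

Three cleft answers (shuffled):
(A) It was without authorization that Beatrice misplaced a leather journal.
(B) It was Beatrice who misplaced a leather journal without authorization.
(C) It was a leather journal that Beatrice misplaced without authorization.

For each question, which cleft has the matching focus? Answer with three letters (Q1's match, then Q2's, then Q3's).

Q1 asks about the direct object; cleft (C) focuses "a leather journal", which is the direct object — so Q1 → C.
Q2 asks about the manner; cleft (A) focuses "without authorization", which is the manner — so Q2 → A.
Q3 asks about the subject (agent); cleft (B) focuses "Beatrice", which is the subject (agent) — so Q3 → B.
Mapping: Q1→C, Q2→A, Q3→B.

CAB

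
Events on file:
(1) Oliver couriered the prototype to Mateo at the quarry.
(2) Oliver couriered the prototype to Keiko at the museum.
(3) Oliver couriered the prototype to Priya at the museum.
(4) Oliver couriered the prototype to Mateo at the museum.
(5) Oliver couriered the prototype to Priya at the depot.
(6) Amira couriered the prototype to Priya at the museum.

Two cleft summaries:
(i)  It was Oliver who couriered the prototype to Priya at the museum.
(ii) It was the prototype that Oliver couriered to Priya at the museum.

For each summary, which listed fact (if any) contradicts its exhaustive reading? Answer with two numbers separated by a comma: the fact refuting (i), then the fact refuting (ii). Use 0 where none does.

6, 0

Summary (i) focuses "Oliver" (the agent); background same thing, recipient, setting (the prototype / Priya / at the museum). Fact (6) matches that background with agent = Amira — refutes (i).
Summary (ii) focuses "the prototype" (the thing); background same agent, recipient, setting (Oliver / Priya / at the museum). No fact matches that background with a different thing, so 0.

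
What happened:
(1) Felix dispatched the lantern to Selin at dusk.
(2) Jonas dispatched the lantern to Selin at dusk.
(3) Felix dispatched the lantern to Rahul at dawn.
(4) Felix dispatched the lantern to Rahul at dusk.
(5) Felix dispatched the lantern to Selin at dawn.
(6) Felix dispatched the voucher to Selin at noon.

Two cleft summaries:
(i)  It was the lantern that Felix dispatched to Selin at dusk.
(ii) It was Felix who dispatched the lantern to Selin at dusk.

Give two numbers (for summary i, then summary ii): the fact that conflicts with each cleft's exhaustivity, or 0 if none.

0, 2

(i): focus "the lantern". No fact shares agent = Felix, recipient = Selin, setting = at dusk with a different thing. 0.
(ii): focus "Felix". Looking for thing = the lantern, recipient = Selin, setting = at dusk with some other agent — fact (2) has Jonas there. Refuted.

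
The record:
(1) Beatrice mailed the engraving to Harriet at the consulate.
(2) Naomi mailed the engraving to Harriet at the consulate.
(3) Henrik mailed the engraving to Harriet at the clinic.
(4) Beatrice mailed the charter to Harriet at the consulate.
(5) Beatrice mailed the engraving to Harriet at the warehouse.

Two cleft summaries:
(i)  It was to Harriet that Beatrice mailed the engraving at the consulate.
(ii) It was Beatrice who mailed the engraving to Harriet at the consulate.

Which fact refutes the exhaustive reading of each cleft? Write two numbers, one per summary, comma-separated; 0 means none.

0, 2

Summary (i) focuses "Harriet" (the recipient); background Beatrice as agent and the engraving as thing and at the consulate as setting. No fact matches that background with a different recipient, so 0.
Summary (ii) focuses "Beatrice" (the agent); background the engraving as thing and Harriet as recipient and at the consulate as setting. Fact (2) matches that background with agent = Naomi — refutes (ii).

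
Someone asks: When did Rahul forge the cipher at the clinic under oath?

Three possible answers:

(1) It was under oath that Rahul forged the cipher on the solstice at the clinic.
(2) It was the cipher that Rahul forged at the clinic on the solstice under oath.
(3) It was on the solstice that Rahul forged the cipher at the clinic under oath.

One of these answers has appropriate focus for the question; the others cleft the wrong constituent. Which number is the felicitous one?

The question word "when" targets the time.
Option (1) clefts "under oath" — the manner, not what was asked.
Option (2) clefts "the cipher" — the direct object, not what was asked.
Option (3) clefts "on the solstice" — that matches what the question asks about.
So the congruent reply is (3).

3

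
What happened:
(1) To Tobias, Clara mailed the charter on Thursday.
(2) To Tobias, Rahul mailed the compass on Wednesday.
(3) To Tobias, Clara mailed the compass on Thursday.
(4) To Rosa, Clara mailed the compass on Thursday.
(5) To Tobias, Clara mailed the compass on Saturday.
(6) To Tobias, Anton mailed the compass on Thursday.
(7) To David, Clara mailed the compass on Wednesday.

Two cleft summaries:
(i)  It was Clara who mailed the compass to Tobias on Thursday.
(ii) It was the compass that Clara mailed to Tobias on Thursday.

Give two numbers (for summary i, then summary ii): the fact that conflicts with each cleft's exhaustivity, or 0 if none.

6, 1

(i): focus "Clara". Looking for same thing, recipient, setting (the compass / Tobias / on Thursday) with some other agent — fact (6) has Anton there. Refuted.
(ii): focus "the compass". Looking for same agent, recipient, setting (Clara / Tobias / on Thursday) with some other thing — fact (1) has the charter there. Refuted.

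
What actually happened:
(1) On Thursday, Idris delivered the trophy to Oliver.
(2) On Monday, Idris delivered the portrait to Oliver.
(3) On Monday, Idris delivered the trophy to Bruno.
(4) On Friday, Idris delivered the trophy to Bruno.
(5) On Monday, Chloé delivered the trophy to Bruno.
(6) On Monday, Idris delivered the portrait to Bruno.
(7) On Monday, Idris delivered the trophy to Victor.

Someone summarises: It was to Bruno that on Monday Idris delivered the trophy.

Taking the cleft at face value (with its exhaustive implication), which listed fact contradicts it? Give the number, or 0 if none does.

Focus of the cleft: "Bruno" (the recipient). Presupposed background: same agent, thing, setting (Idris / the trophy / on Monday).
The exhaustive reading says no other recipient fits that background.
Fact (7) shares the background but with recipient = Victor; exhaustivity is violated.

7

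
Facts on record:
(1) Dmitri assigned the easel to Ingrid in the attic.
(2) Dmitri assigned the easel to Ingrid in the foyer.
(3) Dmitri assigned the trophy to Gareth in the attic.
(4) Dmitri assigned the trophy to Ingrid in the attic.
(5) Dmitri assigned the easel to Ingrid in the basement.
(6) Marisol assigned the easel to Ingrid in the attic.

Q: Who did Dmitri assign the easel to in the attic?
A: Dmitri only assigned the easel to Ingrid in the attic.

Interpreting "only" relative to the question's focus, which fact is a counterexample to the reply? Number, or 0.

0

The question "Who did ... to ...?" targets the recipient, so in the reply the focus falls on "Ingrid".
So "only" ranges over recipients; the rest (agent = Dmitri, thing = the easel, setting = in the attic) is presupposed.
No listed fact shares that background with another recipient. Nothing contradicts the reply.
(Fact (4) would refute a reading with focus on the thing — but that is not what the question asks.)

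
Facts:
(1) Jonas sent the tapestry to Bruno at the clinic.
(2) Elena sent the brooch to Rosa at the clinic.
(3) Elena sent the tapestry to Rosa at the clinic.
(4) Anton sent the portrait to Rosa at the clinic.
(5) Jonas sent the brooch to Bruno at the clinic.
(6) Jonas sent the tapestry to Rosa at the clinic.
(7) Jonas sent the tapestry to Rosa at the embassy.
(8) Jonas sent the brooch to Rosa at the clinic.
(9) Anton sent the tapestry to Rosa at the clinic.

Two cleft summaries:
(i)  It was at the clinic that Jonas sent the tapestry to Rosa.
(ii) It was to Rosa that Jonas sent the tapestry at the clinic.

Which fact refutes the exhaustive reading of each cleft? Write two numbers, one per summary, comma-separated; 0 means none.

7, 1

Summary (i) focuses "at the clinic" (the setting); background same agent, thing, recipient (Jonas / the tapestry / Rosa). Fact (7) matches that background with setting = at the embassy — refutes (i).
Summary (ii) focuses "Rosa" (the recipient); background same agent, thing, setting (Jonas / the tapestry / at the clinic). Fact (1) matches that background with recipient = Bruno — refutes (ii).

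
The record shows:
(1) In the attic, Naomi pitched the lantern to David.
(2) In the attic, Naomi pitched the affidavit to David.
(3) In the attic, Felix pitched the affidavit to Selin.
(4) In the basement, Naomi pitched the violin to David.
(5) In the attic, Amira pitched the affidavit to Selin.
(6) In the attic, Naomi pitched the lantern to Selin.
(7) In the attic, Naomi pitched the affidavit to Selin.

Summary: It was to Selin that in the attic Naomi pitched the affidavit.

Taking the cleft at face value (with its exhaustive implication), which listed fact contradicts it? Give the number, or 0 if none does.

2

The cleft puts "Selin" in focus and presupposes the open proposition with same agent, thing, setting (Naomi / the affidavit / in the attic).
Exhaustivity: Selin is the only recipient satisfying that background.
But fact (2) also has same agent, thing, setting (Naomi / the affidavit / in the attic), with recipient = David — so the exhaustive reading fails.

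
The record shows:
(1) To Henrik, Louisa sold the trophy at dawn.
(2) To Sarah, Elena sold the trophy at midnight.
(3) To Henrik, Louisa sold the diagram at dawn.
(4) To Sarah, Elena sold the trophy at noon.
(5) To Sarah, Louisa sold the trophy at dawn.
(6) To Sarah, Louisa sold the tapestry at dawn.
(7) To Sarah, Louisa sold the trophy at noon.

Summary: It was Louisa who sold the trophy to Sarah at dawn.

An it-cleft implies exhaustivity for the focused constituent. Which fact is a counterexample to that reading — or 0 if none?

Focus of the cleft: "Louisa" (the agent). Presupposed background: same thing, recipient, setting (the trophy / Sarah / at dawn).
Exhaustivity: Louisa is the only agent satisfying that background.
No listed fact matches the background with a different agent. Exhaustivity holds.

0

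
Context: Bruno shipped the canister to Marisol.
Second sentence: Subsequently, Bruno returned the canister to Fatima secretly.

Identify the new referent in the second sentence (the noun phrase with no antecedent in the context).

Fatima

"Bruno" and "the canister" in the second sentence are given — already mentioned in the context.
"Fatima" has no antecedent in the context; it is discourse-new.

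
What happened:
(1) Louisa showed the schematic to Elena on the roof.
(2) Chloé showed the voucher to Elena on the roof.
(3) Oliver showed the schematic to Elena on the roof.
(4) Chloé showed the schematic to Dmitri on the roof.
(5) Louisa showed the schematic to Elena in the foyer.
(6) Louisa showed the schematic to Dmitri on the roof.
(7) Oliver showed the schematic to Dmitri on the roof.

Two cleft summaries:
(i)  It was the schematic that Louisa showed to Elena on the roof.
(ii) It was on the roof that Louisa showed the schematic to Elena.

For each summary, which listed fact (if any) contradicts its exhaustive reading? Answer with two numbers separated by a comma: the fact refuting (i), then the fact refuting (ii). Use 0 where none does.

0, 5

(i): focus "the schematic". No fact shares agent = Louisa, recipient = Elena, setting = on the roof with a different thing. 0.
(ii): focus "on the roof". Looking for agent = Louisa, thing = the schematic, recipient = Elena with some other setting — fact (5) has in the foyer there. Refuted.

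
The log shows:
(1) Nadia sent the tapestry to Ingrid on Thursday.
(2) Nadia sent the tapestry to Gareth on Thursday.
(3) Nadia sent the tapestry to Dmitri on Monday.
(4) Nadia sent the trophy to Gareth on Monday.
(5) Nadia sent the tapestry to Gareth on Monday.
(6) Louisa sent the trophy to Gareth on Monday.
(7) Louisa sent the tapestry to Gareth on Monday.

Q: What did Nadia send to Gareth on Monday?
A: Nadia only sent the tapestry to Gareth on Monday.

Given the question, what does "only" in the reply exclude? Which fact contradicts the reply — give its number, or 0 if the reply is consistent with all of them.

The question "What did ...?" targets the thing, so in the reply the focus falls on "the tapestry".
So "only" ranges over things; the rest (Nadia as agent and Gareth as recipient and on Monday as setting) is presupposed.
Fact (4) shares the background with a different thing (the trophy) — counterexample.
(Fact (3) would refute a reading with focus on the recipient — but that is not what the question asks.)

4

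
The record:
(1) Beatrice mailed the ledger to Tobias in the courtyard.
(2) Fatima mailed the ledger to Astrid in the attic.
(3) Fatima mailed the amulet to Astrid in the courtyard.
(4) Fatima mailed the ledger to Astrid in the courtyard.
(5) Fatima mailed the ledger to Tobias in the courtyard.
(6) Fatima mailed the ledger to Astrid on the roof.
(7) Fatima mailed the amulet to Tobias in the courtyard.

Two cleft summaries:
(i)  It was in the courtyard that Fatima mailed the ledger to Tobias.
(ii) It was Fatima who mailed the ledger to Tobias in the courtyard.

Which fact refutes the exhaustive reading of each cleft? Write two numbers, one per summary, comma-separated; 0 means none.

0, 1

(i): focus "in the courtyard". No fact shares same agent, thing, recipient (Fatima / the ledger / Tobias) with a different setting. 0.
(ii): focus "Fatima". Looking for same thing, recipient, setting (the ledger / Tobias / in the courtyard) with some other agent — fact (1) has Beatrice there. Refuted.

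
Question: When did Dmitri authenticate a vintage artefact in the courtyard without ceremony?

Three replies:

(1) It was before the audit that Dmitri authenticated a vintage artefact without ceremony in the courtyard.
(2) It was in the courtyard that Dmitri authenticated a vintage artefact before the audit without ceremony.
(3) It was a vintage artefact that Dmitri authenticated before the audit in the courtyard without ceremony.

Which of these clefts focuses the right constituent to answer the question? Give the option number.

The question word "when" targets the time.
Option (1) clefts "before the audit" — that matches what the question asks about.
Option (2) clefts "in the courtyard" — the location, not what was asked.
Option (3) clefts "a vintage artefact" — the direct object, not what was asked.
So the congruent reply is (1).

1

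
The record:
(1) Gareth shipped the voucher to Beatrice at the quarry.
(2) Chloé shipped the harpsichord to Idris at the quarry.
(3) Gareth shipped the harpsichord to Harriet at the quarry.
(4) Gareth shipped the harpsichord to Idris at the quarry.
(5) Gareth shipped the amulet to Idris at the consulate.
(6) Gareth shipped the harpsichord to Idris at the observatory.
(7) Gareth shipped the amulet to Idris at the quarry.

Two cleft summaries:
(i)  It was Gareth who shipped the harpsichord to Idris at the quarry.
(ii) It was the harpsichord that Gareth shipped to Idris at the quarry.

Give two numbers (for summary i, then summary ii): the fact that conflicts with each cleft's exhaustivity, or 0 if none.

2, 7

Summary (i) focuses "Gareth" (the agent); background thing = the harpsichord, recipient = Idris, setting = at the quarry. Fact (2) matches that background with agent = Chloé — refutes (i).
Summary (ii) focuses "the harpsichord" (the thing); background agent = Gareth, recipient = Idris, setting = at the quarry. Fact (7) matches that background with thing = the amulet — refutes (ii).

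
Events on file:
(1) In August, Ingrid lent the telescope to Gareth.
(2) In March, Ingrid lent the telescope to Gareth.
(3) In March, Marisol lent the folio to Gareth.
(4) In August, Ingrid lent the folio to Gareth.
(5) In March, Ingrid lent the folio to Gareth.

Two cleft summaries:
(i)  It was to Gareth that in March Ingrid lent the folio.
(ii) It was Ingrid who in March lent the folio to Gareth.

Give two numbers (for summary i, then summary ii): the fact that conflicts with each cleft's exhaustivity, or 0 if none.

(i): focus "Gareth". No fact shares same agent, thing, setting (Ingrid / the folio / in March) with a different recipient. 0.
(ii): focus "Ingrid". Looking for same thing, recipient, setting (the folio / Gareth / in March) with some other agent — fact (3) has Marisol there. Refuted.

0, 3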